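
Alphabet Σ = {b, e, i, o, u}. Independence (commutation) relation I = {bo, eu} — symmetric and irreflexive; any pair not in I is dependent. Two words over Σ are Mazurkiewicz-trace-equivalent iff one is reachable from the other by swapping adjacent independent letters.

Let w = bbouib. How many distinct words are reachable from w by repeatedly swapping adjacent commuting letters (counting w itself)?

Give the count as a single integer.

3

piece 0:b — minimal
piece 1:b rests on {0:b}
piece 2:o — minimal
piece 3:u rests on {1:b, 2:o}
piece 4:i rests on {3:u}
piece 5:b rests on {4:i}
minimal pieces: {0:b, 2:o}
ways to finish when only these pieces remain (= sum over removing one remaining piece with nothing left below it):
  1 left: {5}→1
  2 left: {4,5}→1
  3 left: {3,4,5}→1
  4 left: {1,3,4,5}→1  {2,3,4,5}→1
  placing 0:b first → 2 extensions
  placing 2:o first → 1 extensions
total linear extensions = 3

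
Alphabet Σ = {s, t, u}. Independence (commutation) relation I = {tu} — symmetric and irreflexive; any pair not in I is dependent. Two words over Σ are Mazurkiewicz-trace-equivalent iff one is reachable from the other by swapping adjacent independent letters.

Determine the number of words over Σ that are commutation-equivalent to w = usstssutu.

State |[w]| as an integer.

3

0(u) covers ∅
1(s) covers 0:u
2(s) covers 1:s
3(t) covers 2:s
4(s) covers 3:t
5(s) covers 4:s
6(u) covers 5:s
7(t) covers 5:s
8(u) covers 6:u
floor of heap: 0:u
completions by unplaced set U, small U first (add the entries for U minus each lowest piece of U):
  |U|=1: {7}:1  {8}:1
  |U|=2: {6,8}:1  {7,8}:2
  |U|=3: {6,7,8}:3
  |U|=4: {5,6,7,8}:3
  |U|=5: {4,5,6,7,8}:3
  |U|=6: {3,4,5,6,7,8}:3
  |U|=7: {2,3,4,5,6,7,8}:3
  start at 0(u): 3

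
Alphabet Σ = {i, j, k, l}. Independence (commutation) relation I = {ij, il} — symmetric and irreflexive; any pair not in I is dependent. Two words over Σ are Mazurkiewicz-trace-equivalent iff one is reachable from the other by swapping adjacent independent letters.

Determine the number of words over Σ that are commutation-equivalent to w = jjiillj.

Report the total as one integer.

21

drop 0:j onto floor
drop 1:j onto {0:j}
drop 2:i onto floor
drop 3:i onto {2:i}
drop 4:l onto {1:j}
drop 5:l onto {4:l}
drop 6:j onto {5:l}
ground layer = {0:j, 2:i}
drop-orders for the pieces not yet dropped (sum over which currently-grounded one goes next):
  1 to go: {3} 1  {6} 1
  2 to go: {2,3} 1  {3,6} 2  {5,6} 1
  3 to go: {2,3,6} 3  {3,5,6} 3  {4,5,6} 1
  4 to go: {1,4,5,6} 1  {2,3,5,6} 6  {3,4,5,6} 4
  5 to go: {0,1,4,5,6} 1  {1,3,4,5,6} 5  {2,3,4,5,6} 10
  if 0:j drops first: 15 orders
  if 2:i drops first: 6 orders
heap linearizations: 21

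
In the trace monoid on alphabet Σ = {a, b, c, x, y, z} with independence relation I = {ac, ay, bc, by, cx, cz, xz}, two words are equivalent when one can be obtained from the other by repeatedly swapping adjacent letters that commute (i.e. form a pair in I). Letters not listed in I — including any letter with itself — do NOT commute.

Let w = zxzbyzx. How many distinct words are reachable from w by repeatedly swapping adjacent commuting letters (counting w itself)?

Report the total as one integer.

12

piece 0:z — minimal
piece 1:x — minimal
piece 2:z rests on {0:z}
piece 3:b rests on {1:x, 2:z}
piece 4:y rests on {1:x, 2:z}
piece 5:z rests on {3:b, 4:y}
piece 6:x rests on {3:b, 4:y}
minimal pieces: {0:z, 1:x}
ways to finish when only these pieces remain (= sum over removing one remaining piece with nothing left below it):
  1 left: {5}→1  {6}→1
  2 left: {5,6}→2
  3 left: {3,5,6}→2  {4,5,6}→2
  4 left: {3,4,5,6}→4
  5 left: {1,3,4,5,6}→4  {2,3,4,5,6}→4
  placing 0:z first → 8 extensions
  placing 1:x first → 4 extensions
total linear extensions = 12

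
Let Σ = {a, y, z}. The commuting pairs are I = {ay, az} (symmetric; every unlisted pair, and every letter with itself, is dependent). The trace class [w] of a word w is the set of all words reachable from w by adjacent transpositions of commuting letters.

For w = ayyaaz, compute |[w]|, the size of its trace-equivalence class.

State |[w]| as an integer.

20

#0=a has no predecessor
#1=y has no predecessor
#2=y depends on [1:y]
#3=a depends on [0:a]
#4=a depends on [3:a]
#5=z depends on [2:y]
sources: [0:a, 1:y]
N(rest) = Σ N(rest − s) over sources s of rest; N(one piece) = 1:
  size 1 → [4]=1  [5]=1
  size 2 → [2,5]=1  [3,4]=1  [4,5]=2
  size 3 → [0,3,4]=1  [1,2,5]=1  [2,4,5]=3  [3,4,5]=3
  size 4 → [0,3,4,5]=4  [1,2,4,5]=4  [2,3,4,5]=6
  first=0(a) contributes 10
  first=1(y) contributes 10
|[w]| = 20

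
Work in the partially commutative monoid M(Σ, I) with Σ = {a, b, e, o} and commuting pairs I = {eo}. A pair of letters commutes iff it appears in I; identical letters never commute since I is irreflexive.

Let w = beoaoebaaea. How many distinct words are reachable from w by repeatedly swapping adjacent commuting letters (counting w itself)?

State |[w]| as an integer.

4

#0=b has no predecessor
#1=e depends on [0:b]
#2=o depends on [0:b]
#3=a depends on [1:e, 2:o]
#4=o depends on [3:a]
#5=e depends on [3:a]
#6=b depends on [4:o, 5:e]
#7=a depends on [6:b]
#8=a depends on [7:a]
#9=e depends on [8:a]
#10=a depends on [9:e]
sources: [0:b]
N(rest) = Σ N(rest − s) over sources s of rest; N(one piece) = 1:
  size 1 → [10]=1
  size 2 → [9,10]=1
  size 3 → [8,9,10]=1
  size 4 → [7,8,9,10]=1
  size 5 → [6,7,8,9,10]=1
  size 6 → [4,6,7,8,9,10]=1  [5,6,7,8,9,10]=1
  size 7 → [4,5,6,7,8,9,10]=2
  size 8 → [3,4,5,6,7,8,9,10]=2
  size 9 → [1,3,4,5,6,7,8,9,10]=2  [2,3,4,5,6,7,8,9,10]=2
  first=0(b) contributes 4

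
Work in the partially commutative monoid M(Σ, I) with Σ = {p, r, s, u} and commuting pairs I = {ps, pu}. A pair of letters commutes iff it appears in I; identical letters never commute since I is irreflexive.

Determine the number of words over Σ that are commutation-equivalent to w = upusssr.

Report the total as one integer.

6

drop 0:u onto floor
drop 1:p onto floor
drop 2:u onto {0:u}
drop 3:s onto {2:u}
drop 4:s onto {3:s}
drop 5:s onto {4:s}
drop 6:r onto {1:p, 5:s}
ground layer = {0:u, 1:p}
drop-orders for the pieces not yet dropped (sum over which currently-grounded one goes next):
  1 to go: {6} 1
  2 to go: {1,6} 1  {5,6} 1
  3 to go: {1,5,6} 2  {4,5,6} 1
  4 to go: {1,4,5,6} 3  {3,4,5,6} 1
  5 to go: {1,3,4,5,6} 4  {2,3,4,5,6} 1
  if 0:u drops first: 5 orders
  if 1:p drops first: 1 orders
heap linearizations: 6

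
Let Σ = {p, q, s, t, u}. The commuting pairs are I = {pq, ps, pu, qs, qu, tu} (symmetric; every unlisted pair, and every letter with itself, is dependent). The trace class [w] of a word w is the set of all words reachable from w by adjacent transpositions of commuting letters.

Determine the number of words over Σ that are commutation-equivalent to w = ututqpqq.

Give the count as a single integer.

112

piece 0:u — minimal
piece 1:t — minimal
piece 2:u rests on {0:u}
piece 3:t rests on {1:t}
piece 4:q rests on {3:t}
piece 5:p rests on {3:t}
piece 6:q rests on {4:q}
piece 7:q rests on {6:q}
minimal pieces: {0:u, 1:t}
ways to finish when only these pieces remain (= sum over removing one remaining piece with nothing left below it):
  1 left: {2}→1  {5}→1  {7}→1
  2 left: {0,2}→1  {2,5}→2  {2,7}→2  {5,7}→2  {6,7}→1
  3 left: {0,2,5}→3  {0,2,7}→3  {2,5,7}→6  {2,6,7}→3  {4,6,7}→1  {5,6,7}→3
  4 left: {0,2,5,7}→12  {0,2,6,7}→6  {2,4,6,7}→4  {2,5,6,7}→12  {4,5,6,7}→4
  5 left: {0,2,4,6,7}→10  {0,2,5,6,7}→30  {2,4,5,6,7}→20  {3,4,5,6,7}→4
  6 left: {0,2,4,5,6,7}→60  {1,3,4,5,6,7}→4  {2,3,4,5,6,7}→24
  placing 0:u first → 28 extensions
  placing 1:t first → 84 extensions
total linear extensions = 112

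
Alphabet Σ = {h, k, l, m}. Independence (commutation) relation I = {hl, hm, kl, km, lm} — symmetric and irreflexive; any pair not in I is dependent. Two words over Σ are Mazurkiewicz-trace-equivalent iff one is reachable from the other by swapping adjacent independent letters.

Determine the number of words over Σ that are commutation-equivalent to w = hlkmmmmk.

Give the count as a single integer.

280

#0=h has no predecessor
#1=l has no predecessor
#2=k depends on [0:h]
#3=m has no predecessor
#4=m depends on [3:m]
#5=m depends on [4:m]
#6=m depends on [5:m]
#7=k depends on [2:k]
sources: [0:h, 1:l, 3:m]
N(rest) = Σ N(rest − s) over sources s of rest; N(one piece) = 1:
  size 1 → [1]=1  [6]=1  [7]=1
  size 2 → [1,6]=2  [1,7]=2  [2,7]=1  [5,6]=1  [6,7]=2
  size 3 → [0,2,7]=1  [1,2,7]=3  [1,5,6]=3  [1,6,7]=6  [2,6,7]=3  [4,5,6]=1  [5,6,7]=3
  size 4 → [0,1,2,7]=4  [0,2,6,7]=4  [1,2,6,7]=12  [1,4,5,6]=4  [1,5,6,7]=12  [2,5,6,7]=6  [3,4,5,6]=1  [4,5,6,7]=4
  size 5 → [0,1,2,6,7]=20  [0,2,5,6,7]=10  [1,2,5,6,7]=30  [1,3,4,5,6]=5  [1,4,5,6,7]=20  [2,4,5,6,7]=10  [3,4,5,6,7]=5
  size 6 → [0,1,2,5,6,7]=60  [0,2,4,5,6,7]=20  [1,2,4,5,6,7]=60  [1,3,4,5,6,7]=30  [2,3,4,5,6,7]=15
  first=0(h) contributes 105
  first=1(l) contributes 35
  first=3(m) contributes 140
|[w]| = 280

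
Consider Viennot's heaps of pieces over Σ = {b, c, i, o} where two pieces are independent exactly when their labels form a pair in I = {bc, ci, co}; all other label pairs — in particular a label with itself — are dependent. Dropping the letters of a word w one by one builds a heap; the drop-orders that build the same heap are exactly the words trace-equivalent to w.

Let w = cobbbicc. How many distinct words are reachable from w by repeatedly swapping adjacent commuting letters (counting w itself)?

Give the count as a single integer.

56

#0=c has no predecessor
#1=o has no predecessor
#2=b depends on [1:o]
#3=b depends on [2:b]
#4=b depends on [3:b]
#5=i depends on [4:b]
#6=c depends on [0:c]
#7=c depends on [6:c]
sources: [0:c, 1:o]
N(rest) = Σ N(rest − s) over sources s of rest; N(one piece) = 1:
  size 1 → [5]=1  [7]=1
  size 2 → [4,5]=1  [5,7]=2  [6,7]=1
  size 3 → [0,6,7]=1  [3,4,5]=1  [4,5,7]=3  [5,6,7]=3
  size 4 → [0,5,6,7]=4  [2,3,4,5]=1  [3,4,5,7]=4  [4,5,6,7]=6
  size 5 → [0,4,5,6,7]=10  [1,2,3,4,5]=1  [2,3,4,5,7]=5  [3,4,5,6,7]=10
  size 6 → [0,3,4,5,6,7]=20  [1,2,3,4,5,7]=6  [2,3,4,5,6,7]=15
  first=0(c) contributes 21
  first=1(o) contributes 35
|[w]| = 56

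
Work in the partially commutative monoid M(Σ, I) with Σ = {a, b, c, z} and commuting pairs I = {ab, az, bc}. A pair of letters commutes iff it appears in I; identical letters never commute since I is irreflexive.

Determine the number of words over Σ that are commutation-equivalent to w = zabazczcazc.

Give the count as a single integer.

20

piece 0:z — minimal
piece 1:a — minimal
piece 2:b rests on {0:z}
piece 3:a rests on {1:a}
piece 4:z rests on {2:b}
piece 5:c rests on {3:a, 4:z}
piece 6:z rests on {5:c}
piece 7:c rests on {6:z}
piece 8:a rests on {7:c}
piece 9:z rests on {7:c}
piece 10:c rests on {8:a, 9:z}
minimal pieces: {0:z, 1:a}
ways to finish when only these pieces remain (= sum over removing one remaining piece with nothing left below it):
  1 left: {10}→1
  2 left: {8,10}→1  {9,10}→1
  3 left: {8,9,10}→2
  4 left: {7,8,9,10}→2
  5 left: {6,7,8,9,10}→2
  6 left: {5,6,7,8,9,10}→2
  7 left: {3,5,6,7,8,9,10}→2  {4,5,6,7,8,9,10}→2
  8 left: {1,3,5,6,7,8,9,10}→2  {2,4,5,6,7,8,9,10}→2  {3,4,5,6,7,8,9,10}→4
  9 left: {0,2,4,5,6,7,8,9,10}→2  {1,3,4,5,6,7,8,9,10}→6  {2,3,4,5,6,7,8,9,10}→6
  placing 0:z first → 12 extensions
  placing 1:a first → 8 extensions
total linear extensions = 20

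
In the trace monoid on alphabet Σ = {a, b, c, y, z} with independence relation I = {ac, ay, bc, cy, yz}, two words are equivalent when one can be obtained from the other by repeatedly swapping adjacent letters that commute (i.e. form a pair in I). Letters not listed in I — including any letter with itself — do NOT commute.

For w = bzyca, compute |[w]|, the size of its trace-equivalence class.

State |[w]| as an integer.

8

piece 0:b — minimal
piece 1:z rests on {0:b}
piece 2:y rests on {0:b}
piece 3:c rests on {1:z}
piece 4:a rests on {1:z}
minimal pieces: {0:b}
ways to finish when only these pieces remain (= sum over removing one remaining piece with nothing left below it):
  1 left: {2}→1  {3}→1  {4}→1
  2 left: {2,3}→2  {2,4}→2  {3,4}→2
  3 left: {1,3,4}→2  {2,3,4}→6
  placing 0:b first → 8 extensions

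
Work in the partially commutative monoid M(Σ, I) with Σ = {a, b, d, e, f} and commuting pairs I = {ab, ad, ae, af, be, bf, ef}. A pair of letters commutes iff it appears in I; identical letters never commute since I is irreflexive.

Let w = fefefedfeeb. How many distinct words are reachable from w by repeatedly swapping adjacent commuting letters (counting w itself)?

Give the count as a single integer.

0(f) covers ∅
1(e) covers ∅
2(f) covers 0:f
3(e) covers 1:e
4(f) covers 2:f
5(e) covers 3:e
6(d) covers 4:f, 5:e
7(f) covers 6:d
8(e) covers 6:d
9(e) covers 8:e
10(b) covers 6:d
floor of heap: 0:f, 1:e
completions by unplaced set U, small U first (add the entries for U minus each lowest piece of U):
  |U|=1: {7}:1  {9}:1  {10}:1
  |U|=2: {7,9}:2  {7,10}:2  {8,9}:1  {9,10}:2
  |U|=3: {7,8,9}:3  {7,9,10}:6  {8,9,10}:3
  |U|=4: {7,8,9,10}:12
  |U|=5: {6,7,8,9,10}:12
  |U|=6: {4,6,7,8,9,10}:12  {5,6,7,8,9,10}:12
  |U|=7: {2,4,6,7,8,9,10}:12  {3,5,6,7,8,9,10}:12  {4,5,6,7,8,9,10}:24
  |U|=8: {0,2,4,6,7,8,9,10}:12  {1,3,5,6,7,8,9,10}:12  {2,4,5,6,7,8,9,10}:36  {3,4,5,6,7,8,9,10}:36
  |U|=9: {0,2,4,5,6,7,8,9,10}:48  {1,3,4,5,6,7,8,9,10}:48  {2,3,4,5,6,7,8,9,10}:72
  start at 0(f): 120
  start at 1(e): 120
sum over floor = 240

240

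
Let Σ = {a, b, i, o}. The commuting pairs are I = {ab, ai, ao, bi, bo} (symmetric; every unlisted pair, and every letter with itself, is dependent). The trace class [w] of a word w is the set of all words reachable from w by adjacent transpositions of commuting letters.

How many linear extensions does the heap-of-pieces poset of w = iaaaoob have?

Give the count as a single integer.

140

0(i) covers ∅
1(a) covers ∅
2(a) covers 1:a
3(a) covers 2:a
4(o) covers 0:i
5(o) covers 4:o
6(b) covers ∅
floor of heap: 0:i, 1:a, 6:b
completions by unplaced set U, small U first (add the entries for U minus each lowest piece of U):
  |U|=1: {3}:1  {5}:1  {6}:1
  |U|=2: {2,3}:1  {3,5}:2  {3,6}:2  {4,5}:1  {5,6}:2
  |U|=3: {0,4,5}:1  {1,2,3}:1  {2,3,5}:3  {2,3,6}:3  {3,4,5}:3  {3,5,6}:6  {4,5,6}:3
  |U|=4: {0,3,4,5}:4  {0,4,5,6}:4  {1,2,3,5}:4  {1,2,3,6}:4  {2,3,4,5}:6  {2,3,5,6}:12  {3,4,5,6}:12
  |U|=5: {0,2,3,4,5}:10  {0,3,4,5,6}:20  {1,2,3,4,5}:10  {1,2,3,5,6}:20  {2,3,4,5,6}:30
  start at 0(i): 60
  start at 1(a): 60
  start at 6(b): 20
sum over floor = 140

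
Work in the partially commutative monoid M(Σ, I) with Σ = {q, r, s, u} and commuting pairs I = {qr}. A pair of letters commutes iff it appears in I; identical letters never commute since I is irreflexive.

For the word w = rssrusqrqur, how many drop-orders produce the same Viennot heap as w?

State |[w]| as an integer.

piece 0:r — minimal
piece 1:s rests on {0:r}
piece 2:s rests on {1:s}
piece 3:r rests on {2:s}
piece 4:u rests on {3:r}
piece 5:s rests on {4:u}
piece 6:q rests on {5:s}
piece 7:r rests on {5:s}
piece 8:q rests on {6:q}
piece 9:u rests on {7:r, 8:q}
piece 10:r rests on {9:u}
minimal pieces: {0:r}
ways to finish when only these pieces remain (= sum over removing one remaining piece with nothing left below it):
  1 left: {10}→1
  2 left: {9,10}→1
  3 left: {7,9,10}→1  {8,9,10}→1
  4 left: {6,8,9,10}→1  {7,8,9,10}→2
  5 left: {6,7,8,9,10}→3
  6 left: {5,6,7,8,9,10}→3
  7 left: {4,5,6,7,8,9,10}→3
  8 left: {3,4,5,6,7,8,9,10}→3
  9 left: {2,3,4,5,6,7,8,9,10}→3
  placing 0:r first → 3 extensions

3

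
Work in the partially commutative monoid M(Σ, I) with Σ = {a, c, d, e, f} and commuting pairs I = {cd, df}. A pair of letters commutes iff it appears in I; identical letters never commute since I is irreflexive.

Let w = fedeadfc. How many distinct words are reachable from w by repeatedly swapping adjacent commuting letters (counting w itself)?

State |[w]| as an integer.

3

0(f) covers ∅
1(e) covers 0:f
2(d) covers 1:e
3(e) covers 2:d
4(a) covers 3:e
5(d) covers 4:a
6(f) covers 4:a
7(c) covers 6:f
floor of heap: 0:f
completions by unplaced set U, small U first (add the entries for U minus each lowest piece of U):
  |U|=1: {5}:1  {7}:1
  |U|=2: {5,7}:2  {6,7}:1
  |U|=3: {5,6,7}:3
  |U|=4: {4,5,6,7}:3
  |U|=5: {3,4,5,6,7}:3
  |U|=6: {2,3,4,5,6,7}:3
  start at 0(f): 3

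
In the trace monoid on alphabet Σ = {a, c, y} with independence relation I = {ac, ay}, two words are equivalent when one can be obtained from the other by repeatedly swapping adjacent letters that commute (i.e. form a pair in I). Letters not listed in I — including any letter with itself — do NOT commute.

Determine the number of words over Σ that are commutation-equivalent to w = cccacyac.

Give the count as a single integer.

piece 0:c — minimal
piece 1:c rests on {0:c}
piece 2:c rests on {1:c}
piece 3:a — minimal
piece 4:c rests on {2:c}
piece 5:y rests on {4:c}
piece 6:a rests on {3:a}
piece 7:c rests on {5:y}
minimal pieces: {0:c, 3:a}
ways to finish when only these pieces remain (= sum over removing one remaining piece with nothing left below it):
  1 left: {6}→1  {7}→1
  2 left: {3,6}→1  {5,7}→1  {6,7}→2
  3 left: {3,6,7}→3  {4,5,7}→1  {5,6,7}→3
  4 left: {2,4,5,7}→1  {3,5,6,7}→6  {4,5,6,7}→4
  5 left: {1,2,4,5,7}→1  {2,4,5,6,7}→5  {3,4,5,6,7}→10
  6 left: {0,1,2,4,5,7}→1  {1,2,4,5,6,7}→6  {2,3,4,5,6,7}→15
  placing 0:c first → 21 extensions
  placing 3:a first → 7 extensions
total linear extensions = 28

28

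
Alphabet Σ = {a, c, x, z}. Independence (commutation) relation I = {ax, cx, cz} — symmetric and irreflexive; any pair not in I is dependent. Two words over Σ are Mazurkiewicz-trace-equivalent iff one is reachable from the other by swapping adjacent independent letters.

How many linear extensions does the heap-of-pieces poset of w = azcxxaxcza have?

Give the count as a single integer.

drop 0:a onto floor
drop 1:z onto {0:a}
drop 2:c onto {0:a}
drop 3:x onto {1:z}
drop 4:x onto {3:x}
drop 5:a onto {1:z, 2:c}
drop 6:x onto {4:x}
drop 7:c onto {5:a}
drop 8:z onto {5:a, 6:x}
drop 9:a onto {7:c, 8:z}
ground layer = {0:a}
drop-orders for the pieces not yet dropped (sum over which currently-grounded one goes next):
  1 to go: {9} 1
  2 to go: {7,9} 1  {8,9} 1
  3 to go: {6,8,9} 1  {7,8,9} 2
  4 to go: {4,6,8,9} 1  {5,7,8,9} 2  {6,7,8,9} 3
  5 to go: {2,5,7,8,9} 2  {3,4,6,8,9} 1  {4,6,7,8,9} 4  {5,6,7,8,9} 5
  6 to go: {2,5,6,7,8,9} 7  {3,4,6,7,8,9} 5  {4,5,6,7,8,9} 9
  7 to go: {2,4,5,6,7,8,9} 16  {3,4,5,6,7,8,9} 14
  8 to go: {1,3,4,5,6,7,8,9} 14  {2,3,4,5,6,7,8,9} 30
  if 0:a drops first: 44 orders

44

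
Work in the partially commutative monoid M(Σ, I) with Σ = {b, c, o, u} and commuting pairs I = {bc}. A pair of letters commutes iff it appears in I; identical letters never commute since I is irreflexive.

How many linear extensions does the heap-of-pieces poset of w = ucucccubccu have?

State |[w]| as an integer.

3

#0=u has no predecessor
#1=c depends on [0:u]
#2=u depends on [1:c]
#3=c depends on [2:u]
#4=c depends on [3:c]
#5=c depends on [4:c]
#6=u depends on [5:c]
#7=b depends on [6:u]
#8=c depends on [6:u]
#9=c depends on [8:c]
#10=u depends on [7:b, 9:c]
sources: [0:u]
N(rest) = Σ N(rest − s) over sources s of rest; N(one piece) = 1:
  size 1 → [10]=1
  size 2 → [7,10]=1  [9,10]=1
  size 3 → [7,9,10]=2  [8,9,10]=1
  size 4 → [7,8,9,10]=3
  size 5 → [6,7,8,9,10]=3
  size 6 → [5,6,7,8,9,10]=3
  size 7 → [4,5,6,7,8,9,10]=3
  size 8 → [3,4,5,6,7,8,9,10]=3
  size 9 → [2,3,4,5,6,7,8,9,10]=3
  first=0(u) contributes 3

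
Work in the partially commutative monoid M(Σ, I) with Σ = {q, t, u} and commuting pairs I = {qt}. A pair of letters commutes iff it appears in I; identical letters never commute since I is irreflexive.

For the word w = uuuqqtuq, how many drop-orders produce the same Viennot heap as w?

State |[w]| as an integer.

3

drop 0:u onto floor
drop 1:u onto {0:u}
drop 2:u onto {1:u}
drop 3:q onto {2:u}
drop 4:q onto {3:q}
drop 5:t onto {2:u}
drop 6:u onto {4:q, 5:t}
drop 7:q onto {6:u}
ground layer = {0:u}
drop-orders for the pieces not yet dropped (sum over which currently-grounded one goes next):
  1 to go: {7} 1
  2 to go: {6,7} 1
  3 to go: {4,6,7} 1  {5,6,7} 1
  4 to go: {3,4,6,7} 1  {4,5,6,7} 2
  5 to go: {3,4,5,6,7} 3
  6 to go: {2,3,4,5,6,7} 3
  if 0:u drops first: 3 orders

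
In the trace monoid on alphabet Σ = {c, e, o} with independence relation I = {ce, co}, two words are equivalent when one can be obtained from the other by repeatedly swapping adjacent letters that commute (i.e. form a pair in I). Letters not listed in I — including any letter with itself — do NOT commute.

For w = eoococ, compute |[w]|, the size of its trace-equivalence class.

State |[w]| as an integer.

15

drop 0:e onto floor
drop 1:o onto {0:e}
drop 2:o onto {1:o}
drop 3:c onto floor
drop 4:o onto {2:o}
drop 5:c onto {3:c}
ground layer = {0:e, 3:c}
drop-orders for the pieces not yet dropped (sum over which currently-grounded one goes next):
  1 to go: {4} 1  {5} 1
  2 to go: {2,4} 1  {3,5} 1  {4,5} 2
  3 to go: {1,2,4} 1  {2,4,5} 3  {3,4,5} 3
  4 to go: {0,1,2,4} 1  {1,2,4,5} 4  {2,3,4,5} 6
  if 0:e drops first: 10 orders
  if 3:c drops first: 5 orders
heap linearizations: 15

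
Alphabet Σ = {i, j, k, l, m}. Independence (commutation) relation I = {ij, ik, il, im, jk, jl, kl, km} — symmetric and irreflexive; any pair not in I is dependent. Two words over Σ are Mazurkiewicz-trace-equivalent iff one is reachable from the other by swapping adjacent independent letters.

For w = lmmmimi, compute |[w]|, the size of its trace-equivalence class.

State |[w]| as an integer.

0(l) covers ∅
1(m) covers 0:l
2(m) covers 1:m
3(m) covers 2:m
4(i) covers ∅
5(m) covers 3:m
6(i) covers 4:i
floor of heap: 0:l, 4:i
completions by unplaced set U, small U first (add the entries for U minus each lowest piece of U):
  |U|=1: {5}:1  {6}:1
  |U|=2: {3,5}:1  {4,6}:1  {5,6}:2
  |U|=3: {2,3,5}:1  {3,5,6}:3  {4,5,6}:3
  |U|=4: {1,2,3,5}:1  {2,3,5,6}:4  {3,4,5,6}:6
  |U|=5: {0,1,2,3,5}:1  {1,2,3,5,6}:5  {2,3,4,5,6}:10
  start at 0(l): 15
  start at 4(i): 6
sum over floor = 21

21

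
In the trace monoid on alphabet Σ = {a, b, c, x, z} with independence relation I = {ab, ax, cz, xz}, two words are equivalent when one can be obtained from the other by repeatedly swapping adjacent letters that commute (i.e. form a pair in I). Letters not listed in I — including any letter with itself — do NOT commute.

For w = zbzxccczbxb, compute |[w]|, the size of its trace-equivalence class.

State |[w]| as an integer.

0(z) covers ∅
1(b) covers 0:z
2(z) covers 1:b
3(x) covers 1:b
4(c) covers 3:x
5(c) covers 4:c
6(c) covers 5:c
7(z) covers 2:z
8(b) covers 6:c, 7:z
9(x) covers 8:b
10(b) covers 9:x
floor of heap: 0:z
completions by unplaced set U, small U first (add the entries for U minus each lowest piece of U):
  |U|=1: {10}:1
  |U|=2: {9,10}:1
  |U|=3: {8,9,10}:1
  |U|=4: {6,8,9,10}:1  {7,8,9,10}:1
  |U|=5: {2,7,8,9,10}:1  {5,6,8,9,10}:1  {6,7,8,9,10}:2
  |U|=6: {2,6,7,8,9,10}:3  {4,5,6,8,9,10}:1  {5,6,7,8,9,10}:3
  |U|=7: {2,5,6,7,8,9,10}:6  {3,4,5,6,8,9,10}:1  {4,5,6,7,8,9,10}:4
  |U|=8: {2,4,5,6,7,8,9,10}:10  {3,4,5,6,7,8,9,10}:5
  |U|=9: {2,3,4,5,6,7,8,9,10}:15
  start at 0(z): 15

15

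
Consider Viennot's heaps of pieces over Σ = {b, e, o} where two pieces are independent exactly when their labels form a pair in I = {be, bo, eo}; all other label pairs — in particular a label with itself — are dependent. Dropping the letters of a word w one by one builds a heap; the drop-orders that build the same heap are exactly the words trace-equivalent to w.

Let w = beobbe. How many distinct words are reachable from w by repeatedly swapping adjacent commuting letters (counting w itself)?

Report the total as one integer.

drop 0:b onto floor
drop 1:e onto floor
drop 2:o onto floor
drop 3:b onto {0:b}
drop 4:b onto {3:b}
drop 5:e onto {1:e}
ground layer = {0:b, 1:e, 2:o}
drop-orders for the pieces not yet dropped (sum over which currently-grounded one goes next):
  1 to go: {2} 1  {4} 1  {5} 1
  2 to go: {1,5} 1  {2,4} 2  {2,5} 2  {3,4} 1  {4,5} 2
  3 to go: {0,3,4} 1  {1,2,5} 3  {1,4,5} 3  {2,3,4} 3  {2,4,5} 6  {3,4,5} 3
  4 to go: {0,2,3,4} 4  {0,3,4,5} 4  {1,2,4,5} 12  {1,3,4,5} 6  {2,3,4,5} 12
  if 0:b drops first: 30 orders
  if 1:e drops first: 20 orders
  if 2:o drops first: 10 orders
heap linearizations: 60

60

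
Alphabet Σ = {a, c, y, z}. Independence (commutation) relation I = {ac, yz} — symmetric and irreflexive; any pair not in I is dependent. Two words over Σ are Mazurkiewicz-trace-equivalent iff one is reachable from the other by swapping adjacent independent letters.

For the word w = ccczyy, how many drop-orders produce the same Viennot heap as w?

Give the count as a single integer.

0(c) covers ∅
1(c) covers 0:c
2(c) covers 1:c
3(z) covers 2:c
4(y) covers 2:c
5(y) covers 4:y
floor of heap: 0:c
completions by unplaced set U, small U first (add the entries for U minus each lowest piece of U):
  |U|=1: {3}:1  {5}:1
  |U|=2: {3,5}:2  {4,5}:1
  |U|=3: {3,4,5}:3
  |U|=4: {2,3,4,5}:3
  start at 0(c): 3

3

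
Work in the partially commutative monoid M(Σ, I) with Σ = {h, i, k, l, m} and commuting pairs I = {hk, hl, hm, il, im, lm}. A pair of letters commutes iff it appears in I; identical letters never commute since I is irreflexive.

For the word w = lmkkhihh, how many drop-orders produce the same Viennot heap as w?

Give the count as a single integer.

0(l) covers ∅
1(m) covers ∅
2(k) covers 0:l, 1:m
3(k) covers 2:k
4(h) covers ∅
5(i) covers 3:k, 4:h
6(h) covers 5:i
7(h) covers 6:h
floor of heap: 0:l, 1:m, 4:h
completions by unplaced set U, small U first (add the entries for U minus each lowest piece of U):
  |U|=1: {7}:1
  |U|=2: {6,7}:1
  |U|=3: {5,6,7}:1
  |U|=4: {3,5,6,7}:1  {4,5,6,7}:1
  |U|=5: {2,3,5,6,7}:1  {3,4,5,6,7}:2
  |U|=6: {0,2,3,5,6,7}:1  {1,2,3,5,6,7}:1  {2,3,4,5,6,7}:3
  start at 0(l): 4
  start at 1(m): 4
  start at 4(h): 2
sum over floor = 10

10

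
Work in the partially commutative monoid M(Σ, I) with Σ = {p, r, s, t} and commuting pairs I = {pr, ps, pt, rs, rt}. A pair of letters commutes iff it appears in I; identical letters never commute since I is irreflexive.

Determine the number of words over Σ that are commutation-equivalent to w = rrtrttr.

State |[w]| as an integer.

0(r) covers ∅
1(r) covers 0:r
2(t) covers ∅
3(r) covers 1:r
4(t) covers 2:t
5(t) covers 4:t
6(r) covers 3:r
floor of heap: 0:r, 2:t
completions by unplaced set U, small U first (add the entries for U minus each lowest piece of U):
  |U|=1: {5}:1  {6}:1
  |U|=2: {3,6}:1  {4,5}:1  {5,6}:2
  |U|=3: {1,3,6}:1  {2,4,5}:1  {3,5,6}:3  {4,5,6}:3
  |U|=4: {0,1,3,6}:1  {1,3,5,6}:4  {2,4,5,6}:4  {3,4,5,6}:6
  |U|=5: {0,1,3,5,6}:5  {1,3,4,5,6}:10  {2,3,4,5,6}:10
  start at 0(r): 20
  start at 2(t): 15
sum over floor = 35

35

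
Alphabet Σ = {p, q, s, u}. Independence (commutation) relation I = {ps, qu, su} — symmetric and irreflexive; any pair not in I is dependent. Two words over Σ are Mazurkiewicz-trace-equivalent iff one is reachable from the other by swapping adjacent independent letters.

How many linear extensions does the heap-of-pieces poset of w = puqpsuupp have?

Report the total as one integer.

#0=p has no predecessor
#1=u depends on [0:p]
#2=q depends on [0:p]
#3=p depends on [1:u, 2:q]
#4=s depends on [2:q]
#5=u depends on [3:p]
#6=u depends on [5:u]
#7=p depends on [6:u]
#8=p depends on [7:p]
sources: [0:p]
N(rest) = Σ N(rest − s) over sources s of rest; N(one piece) = 1:
  size 1 → [4]=1  [8]=1
  size 2 → [4,8]=2  [7,8]=1
  size 3 → [4,7,8]=3  [6,7,8]=1
  size 4 → [4,6,7,8]=4  [5,6,7,8]=1
  size 5 → [3,5,6,7,8]=1  [4,5,6,7,8]=5
  size 6 → [1,3,5,6,7,8]=1  [3,4,5,6,7,8]=6
  size 7 → [1,3,4,5,6,7,8]=7  [2,3,4,5,6,7,8]=6
  first=0(p) contributes 13

13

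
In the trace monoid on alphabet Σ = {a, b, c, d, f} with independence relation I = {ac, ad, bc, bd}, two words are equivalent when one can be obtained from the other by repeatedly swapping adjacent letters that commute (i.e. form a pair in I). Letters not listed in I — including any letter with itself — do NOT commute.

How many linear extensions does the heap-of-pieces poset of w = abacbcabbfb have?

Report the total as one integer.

piece 0:a — minimal
piece 1:b rests on {0:a}
piece 2:a rests on {1:b}
piece 3:c — minimal
piece 4:b rests on {2:a}
piece 5:c rests on {3:c}
piece 6:a rests on {4:b}
piece 7:b rests on {6:a}
piece 8:b rests on {7:b}
piece 9:f rests on {5:c, 8:b}
piece 10:b rests on {9:f}
minimal pieces: {0:a, 3:c}
ways to finish when only these pieces remain (= sum over removing one remaining piece with nothing left below it):
  1 left: {10}→1
  2 left: {9,10}→1
  3 left: {5,9,10}→1  {8,9,10}→1
  4 left: {3,5,9,10}→1  {5,8,9,10}→2  {7,8,9,10}→1
  5 left: {3,5,8,9,10}→3  {5,7,8,9,10}→3  {6,7,8,9,10}→1
  6 left: {3,5,7,8,9,10}→6  {4,6,7,8,9,10}→1  {5,6,7,8,9,10}→4
  7 left: {2,4,6,7,8,9,10}→1  {3,5,6,7,8,9,10}→10  {4,5,6,7,8,9,10}→5
  8 left: {1,2,4,6,7,8,9,10}→1  {2,4,5,6,7,8,9,10}→6  {3,4,5,6,7,8,9,10}→15
  9 left: {0,1,2,4,6,7,8,9,10}→1  {1,2,4,5,6,7,8,9,10}→7  {2,3,4,5,6,7,8,9,10}→21
  placing 0:a first → 28 extensions
  placing 3:c first → 8 extensions
total linear extensions = 36

36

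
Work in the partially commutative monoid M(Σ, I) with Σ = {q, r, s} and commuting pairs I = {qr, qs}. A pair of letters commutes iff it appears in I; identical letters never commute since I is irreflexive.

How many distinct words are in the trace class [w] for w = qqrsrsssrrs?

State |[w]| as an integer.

drop 0:q onto floor
drop 1:q onto {0:q}
drop 2:r onto floor
drop 3:s onto {2:r}
drop 4:r onto {3:s}
drop 5:s onto {4:r}
drop 6:s onto {5:s}
drop 7:s onto {6:s}
drop 8:r onto {7:s}
drop 9:r onto {8:r}
drop 10:s onto {9:r}
ground layer = {0:q, 2:r}
drop-orders for the pieces not yet dropped (sum over which currently-grounded one goes next):
  1 to go: {1} 1  {10} 1
  2 to go: {0,1} 1  {1,10} 2  {9,10} 1
  3 to go: {0,1,10} 3  {1,9,10} 3  {8,9,10} 1
  4 to go: {0,1,9,10} 6  {1,8,9,10} 4  {7,8,9,10} 1
  5 to go: {0,1,8,9,10} 10  {1,7,8,9,10} 5  {6,7,8,9,10} 1
  6 to go: {0,1,7,8,9,10} 15  {1,6,7,8,9,10} 6  {5,6,7,8,9,10} 1
  7 to go: {0,1,6,7,8,9,10} 21  {1,5,6,7,8,9,10} 7  {4,5,6,7,8,9,10} 1
  8 to go: {0,1,5,6,7,8,9,10} 28  {1,4,5,6,7,8,9,10} 8  {3,4,5,6,7,8,9,10} 1
  9 to go: {0,1,4,5,6,7,8,9,10} 36  {1,3,4,5,6,7,8,9,10} 9  {2,3,4,5,6,7,8,9,10} 1
  if 0:q drops first: 10 orders
  if 2:r drops first: 45 orders
heap linearizations: 55

55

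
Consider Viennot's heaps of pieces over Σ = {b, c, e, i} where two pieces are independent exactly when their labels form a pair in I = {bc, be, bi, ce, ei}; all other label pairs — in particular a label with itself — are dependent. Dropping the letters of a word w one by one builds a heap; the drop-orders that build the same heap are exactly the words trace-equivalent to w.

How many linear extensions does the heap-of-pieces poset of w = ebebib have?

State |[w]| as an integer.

60

#0=e has no predecessor
#1=b has no predecessor
#2=e depends on [0:e]
#3=b depends on [1:b]
#4=i has no predecessor
#5=b depends on [3:b]
sources: [0:e, 1:b, 4:i]
N(rest) = Σ N(rest − s) over sources s of rest; N(one piece) = 1:
  size 1 → [2]=1  [4]=1  [5]=1
  size 2 → [0,2]=1  [2,4]=2  [2,5]=2  [3,5]=1  [4,5]=2
  size 3 → [0,2,4]=3  [0,2,5]=3  [1,3,5]=1  [2,3,5]=3  [2,4,5]=6  [3,4,5]=3
  size 4 → [0,2,3,5]=6  [0,2,4,5]=12  [1,2,3,5]=4  [1,3,4,5]=4  [2,3,4,5]=12
  first=0(e) contributes 20
  first=1(b) contributes 30
  first=4(i) contributes 10
|[w]| = 60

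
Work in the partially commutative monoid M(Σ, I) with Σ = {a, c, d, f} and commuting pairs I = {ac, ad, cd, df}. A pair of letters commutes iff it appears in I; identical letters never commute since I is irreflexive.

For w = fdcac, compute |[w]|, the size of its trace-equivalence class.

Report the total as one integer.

piece 0:f — minimal
piece 1:d — minimal
piece 2:c rests on {0:f}
piece 3:a rests on {0:f}
piece 4:c rests on {2:c}
minimal pieces: {0:f, 1:d}
ways to finish when only these pieces remain (= sum over removing one remaining piece with nothing left below it):
  1 left: {1}→1  {3}→1  {4}→1
  2 left: {1,3}→2  {1,4}→2  {2,4}→1  {3,4}→2
  3 left: {1,2,4}→3  {1,3,4}→6  {2,3,4}→3
  placing 0:f first → 12 extensions
  placing 1:d first → 3 extensions
total linear extensions = 15

15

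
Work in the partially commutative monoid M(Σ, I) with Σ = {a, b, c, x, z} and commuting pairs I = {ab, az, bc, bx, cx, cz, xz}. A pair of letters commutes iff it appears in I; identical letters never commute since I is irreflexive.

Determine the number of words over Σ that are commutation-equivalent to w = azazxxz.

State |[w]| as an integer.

35

0(a) covers ∅
1(z) covers ∅
2(a) covers 0:a
3(z) covers 1:z
4(x) covers 2:a
5(x) covers 4:x
6(z) covers 3:z
floor of heap: 0:a, 1:z
completions by unplaced set U, small U first (add the entries for U minus each lowest piece of U):
  |U|=1: {5}:1  {6}:1
  |U|=2: {3,6}:1  {4,5}:1  {5,6}:2
  |U|=3: {1,3,6}:1  {2,4,5}:1  {3,5,6}:3  {4,5,6}:3
  |U|=4: {0,2,4,5}:1  {1,3,5,6}:4  {2,4,5,6}:4  {3,4,5,6}:6
  |U|=5: {0,2,4,5,6}:5  {1,3,4,5,6}:10  {2,3,4,5,6}:10
  start at 0(a): 20
  start at 1(z): 15
sum over floor = 35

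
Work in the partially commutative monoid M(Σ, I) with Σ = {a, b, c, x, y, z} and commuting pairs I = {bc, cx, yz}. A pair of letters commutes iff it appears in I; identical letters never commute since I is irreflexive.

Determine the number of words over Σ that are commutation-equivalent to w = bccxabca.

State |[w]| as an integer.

piece 0:b — minimal
piece 1:c — minimal
piece 2:c rests on {1:c}
piece 3:x rests on {0:b}
piece 4:a rests on {2:c, 3:x}
piece 5:b rests on {4:a}
piece 6:c rests on {4:a}
piece 7:a rests on {5:b, 6:c}
minimal pieces: {0:b, 1:c}
ways to finish when only these pieces remain (= sum over removing one remaining piece with nothing left below it):
  1 left: {7}→1
  2 left: {5,7}→1  {6,7}→1
  3 left: {5,6,7}→2
  4 left: {4,5,6,7}→2
  5 left: {2,4,5,6,7}→2  {3,4,5,6,7}→2
  6 left: {0,3,4,5,6,7}→2  {1,2,4,5,6,7}→2  {2,3,4,5,6,7}→4
  placing 0:b first → 6 extensions
  placing 1:c first → 6 extensions
total linear extensions = 12

12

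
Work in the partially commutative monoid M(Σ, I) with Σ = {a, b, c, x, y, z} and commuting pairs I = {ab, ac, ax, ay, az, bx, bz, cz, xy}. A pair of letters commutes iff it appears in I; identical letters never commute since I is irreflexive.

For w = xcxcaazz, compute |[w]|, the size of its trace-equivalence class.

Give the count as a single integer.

84

0(x) covers ∅
1(c) covers 0:x
2(x) covers 1:c
3(c) covers 2:x
4(a) covers ∅
5(a) covers 4:a
6(z) covers 2:x
7(z) covers 6:z
floor of heap: 0:x, 4:a
completions by unplaced set U, small U first (add the entries for U minus each lowest piece of U):
  |U|=1: {3}:1  {5}:1  {7}:1
  |U|=2: {3,5}:2  {3,7}:2  {4,5}:1  {5,7}:2  {6,7}:1
  |U|=3: {3,4,5}:3  {3,5,7}:6  {3,6,7}:3  {4,5,7}:3  {5,6,7}:3
  |U|=4: {2,3,6,7}:3  {3,4,5,7}:12  {3,5,6,7}:12  {4,5,6,7}:6
  |U|=5: {1,2,3,6,7}:3  {2,3,5,6,7}:15  {3,4,5,6,7}:30
  |U|=6: {0,1,2,3,6,7}:3  {1,2,3,5,6,7}:18  {2,3,4,5,6,7}:45
  start at 0(x): 63
  start at 4(a): 21
sum over floor = 84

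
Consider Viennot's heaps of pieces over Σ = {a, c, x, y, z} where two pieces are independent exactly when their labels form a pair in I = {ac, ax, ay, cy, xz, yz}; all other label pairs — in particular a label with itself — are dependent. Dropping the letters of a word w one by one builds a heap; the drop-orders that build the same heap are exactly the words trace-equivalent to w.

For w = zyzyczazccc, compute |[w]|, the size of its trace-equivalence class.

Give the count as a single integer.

55

0(z) covers ∅
1(y) covers ∅
2(z) covers 0:z
3(y) covers 1:y
4(c) covers 2:z
5(z) covers 4:c
6(a) covers 5:z
7(z) covers 6:a
8(c) covers 7:z
9(c) covers 8:c
10(c) covers 9:c
floor of heap: 0:z, 1:y
completions by unplaced set U, small U first (add the entries for U minus each lowest piece of U):
  |U|=1: {3}:1  {10}:1
  |U|=2: {1,3}:1  {3,10}:2  {9,10}:1
  |U|=3: {1,3,10}:3  {3,9,10}:3  {8,9,10}:1
  |U|=4: {1,3,9,10}:6  {3,8,9,10}:4  {7,8,9,10}:1
  |U|=5: {1,3,8,9,10}:10  {3,7,8,9,10}:5  {6,7,8,9,10}:1
  |U|=6: {1,3,7,8,9,10}:15  {3,6,7,8,9,10}:6  {5,6,7,8,9,10}:1
  |U|=7: {1,3,6,7,8,9,10}:21  {3,5,6,7,8,9,10}:7  {4,5,6,7,8,9,10}:1
  |U|=8: {1,3,5,6,7,8,9,10}:28  {2,4,5,6,7,8,9,10}:1  {3,4,5,6,7,8,9,10}:8
  |U|=9: {0,2,4,5,6,7,8,9,10}:1  {1,3,4,5,6,7,8,9,10}:36  {2,3,4,5,6,7,8,9,10}:9
  start at 0(z): 45
  start at 1(y): 10
sum over floor = 55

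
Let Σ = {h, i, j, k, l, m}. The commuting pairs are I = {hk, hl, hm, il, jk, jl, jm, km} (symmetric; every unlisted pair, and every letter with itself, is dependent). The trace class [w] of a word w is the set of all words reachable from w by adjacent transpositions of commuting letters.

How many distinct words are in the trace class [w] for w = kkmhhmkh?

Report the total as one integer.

560

#0=k has no predecessor
#1=k depends on [0:k]
#2=m has no predecessor
#3=h has no predecessor
#4=h depends on [3:h]
#5=m depends on [2:m]
#6=k depends on [1:k]
#7=h depends on [4:h]
sources: [0:k, 2:m, 3:h]
N(rest) = Σ N(rest − s) over sources s of rest; N(one piece) = 1:
  size 1 → [5]=1  [6]=1  [7]=1
  size 2 → [1,6]=1  [2,5]=1  [4,7]=1  [5,6]=2  [5,7]=2  [6,7]=2
  size 3 → [0,1,6]=1  [1,5,6]=3  [1,6,7]=3  [2,5,6]=3  [2,5,7]=3  [3,4,7]=1  [4,5,7]=3  [4,6,7]=3  [5,6,7]=6
  size 4 → [0,1,5,6]=4  [0,1,6,7]=4  [1,2,5,6]=6  [1,4,6,7]=6  [1,5,6,7]=12  [2,4,5,7]=6  [2,5,6,7]=12  [3,4,5,7]=4  [3,4,6,7]=4  [4,5,6,7]=12
  size 5 → [0,1,2,5,6]=10  [0,1,4,6,7]=10  [0,1,5,6,7]=20  [1,2,5,6,7]=30  [1,3,4,6,7]=10  [1,4,5,6,7]=30  [2,3,4,5,7]=10  [2,4,5,6,7]=30  [3,4,5,6,7]=20
  size 6 → [0,1,2,5,6,7]=60  [0,1,3,4,6,7]=20  [0,1,4,5,6,7]=60  [1,2,4,5,6,7]=90  [1,3,4,5,6,7]=60  [2,3,4,5,6,7]=60
  first=0(k) contributes 210
  first=2(m) contributes 140
  first=3(h) contributes 210
|[w]| = 560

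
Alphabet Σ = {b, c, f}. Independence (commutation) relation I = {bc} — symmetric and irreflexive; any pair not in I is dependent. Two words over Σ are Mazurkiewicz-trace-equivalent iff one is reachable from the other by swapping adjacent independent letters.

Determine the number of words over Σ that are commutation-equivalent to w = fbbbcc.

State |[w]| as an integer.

drop 0:f onto floor
drop 1:b onto {0:f}
drop 2:b onto {1:b}
drop 3:b onto {2:b}
drop 4:c onto {0:f}
drop 5:c onto {4:c}
ground layer = {0:f}
drop-orders for the pieces not yet dropped (sum over which currently-grounded one goes next):
  1 to go: {3} 1  {5} 1
  2 to go: {2,3} 1  {3,5} 2  {4,5} 1
  3 to go: {1,2,3} 1  {2,3,5} 3  {3,4,5} 3
  4 to go: {1,2,3,5} 4  {2,3,4,5} 6
  if 0:f drops first: 10 orders

10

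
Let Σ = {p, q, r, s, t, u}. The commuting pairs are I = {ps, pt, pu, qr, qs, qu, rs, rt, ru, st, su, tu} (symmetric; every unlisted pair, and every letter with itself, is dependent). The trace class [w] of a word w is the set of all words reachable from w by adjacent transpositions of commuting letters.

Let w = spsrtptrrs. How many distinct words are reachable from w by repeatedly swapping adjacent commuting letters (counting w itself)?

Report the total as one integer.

2520

drop 0:s onto floor
drop 1:p onto floor
drop 2:s onto {0:s}
drop 3:r onto {1:p}
drop 4:t onto floor
drop 5:p onto {3:r}
drop 6:t onto {4:t}
drop 7:r onto {5:p}
drop 8:r onto {7:r}
drop 9:s onto {2:s}
ground layer = {0:s, 1:p, 4:t}
drop-orders for the pieces not yet dropped (sum over which currently-grounded one goes next):
  1 to go: {6} 1  {8} 1  {9} 1
  2 to go: {2,9} 1  {4,6} 1  {6,8} 2  {6,9} 2  {7,8} 1  {8,9} 2
  3 to go: {0,2,9} 1  {2,6,9} 3  {2,8,9} 3  {4,6,8} 3  {4,6,9} 3  {5,7,8} 1  {6,7,8} 3  {6,8,9} 6  {7,8,9} 3
  4 to go: {0,2,6,9} 4  {0,2,8,9} 4  {2,4,6,9} 6  {2,6,8,9} 12  {2,7,8,9} 6  {3,5,7,8} 1  {4,6,7,8} 6  {4,6,8,9} 12  {5,6,7,8} 4  {5,7,8,9} 4  {6,7,8,9} 12
  5 to go: {0,2,4,6,9} 10  {0,2,6,8,9} 20  {0,2,7,8,9} 10  {1,3,5,7,8} 1  {2,4,6,8,9} 30  {2,5,7,8,9} 10  {2,6,7,8,9} 30  {3,5,6,7,8} 5  {3,5,7,8,9} 5  {4,5,6,7,8} 10  {4,6,7,8,9} 30  {5,6,7,8,9} 20
  6 to go: {0,2,4,6,8,9} 60  {0,2,5,7,8,9} 20  {0,2,6,7,8,9} 60  {1,3,5,6,7,8} 6  {1,3,5,7,8,9} 6  {2,3,5,7,8,9} 15  {2,4,6,7,8,9} 90  {2,5,6,7,8,9} 60  {3,4,5,6,7,8} 15  {3,5,6,7,8,9} 30  {4,5,6,7,8,9} 60
  7 to go: {0,2,3,5,7,8,9} 35  {0,2,4,6,7,8,9} 210  {0,2,5,6,7,8,9} 140  {1,2,3,5,7,8,9} 21  {1,3,4,5,6,7,8} 21  {1,3,5,6,7,8,9} 42  {2,3,5,6,7,8,9} 105  {2,4,5,6,7,8,9} 210  {3,4,5,6,7,8,9} 105
  8 to go: {0,1,2,3,5,7,8,9} 56  {0,2,3,5,6,7,8,9} 280  {0,2,4,5,6,7,8,9} 560  {1,2,3,5,6,7,8,9} 168  {1,3,4,5,6,7,8,9} 168  {2,3,4,5,6,7,8,9} 420
  if 0:s drops first: 756 orders
  if 1:p drops first: 1260 orders
  if 4:t drops first: 504 orders
heap linearizations: 2520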